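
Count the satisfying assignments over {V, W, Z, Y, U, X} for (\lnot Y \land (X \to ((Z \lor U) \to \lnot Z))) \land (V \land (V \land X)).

4

Initial set: {((\lnot Y \land (X \to ((Z \lor U) \to \lnot Z))) \land (V \land (V \land X)))}.
((\lnot Y \land (X \to ((Z \lor U) \to \lnot Z))) \land (V \land (V \land X))): α-rule — add (\lnot Y \land (X \to ((Z \lor U) \to \lnot Z))), (V \land (V \land X)).
(\lnot Y \land (X \to ((Z \lor U) \to \lnot Z))): α-rule — add \lnot Y, (X \to ((Z \lor U) \to \lnot Z)).
(V \land (V \land X)): α-rule — add V, (V \land X).
(V \land X): α-rule — add V, X.
(X \to ((Z \lor U) \to \lnot Z)): β-rule — branch into \lnot X  //  ((Z \lor U) \to \lnot Z).
  branch 1 (add \lnot X):
    × closes — contains both X and \lnot X.
  branch 2 (add ((Z \lor U) \to \lnot Z)):
    ((Z \lor U) \to \lnot Z): β-rule — branch into \lnot (Z \lor U)  //  \lnot Z.
      branch 2.1 (add \lnot (Z \lor U)):
        \lnot (Z \lor U): α-rule — add \lnot Z, \lnot U.
        ○ open, literals {U=F, V=T, X=T, Y=F, Z=F}.
      branch 2.2 (add \lnot Z):
        ○ open, literals {V=T, X=T, Y=F, Z=F}.
1 branch closed, 2 open.
Each open branch fixes some atoms; the unmentioned ones are free. Counting distinct full assignments: branch {U=F, V=T, X=T, Y=F, Z=F} (W) contributes 2 new; branch {V=T, X=T, Y=F, Z=F} (W, U) contributes 2 new. Total: 4.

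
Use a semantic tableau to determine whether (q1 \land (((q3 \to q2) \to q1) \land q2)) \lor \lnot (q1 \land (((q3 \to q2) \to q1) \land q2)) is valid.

Assume the negation and expand:
Initial set: {\lnot ((q1 \land (((q3 \to q2) \to q1) \land q2)) \lor \lnot (q1 \land (((q3 \to q2) \to q1) \land q2)))}.
\lnot ((q1 \land (((q3 \to q2) \to q1) \land q2)) \lor \lnot (q1 \land (((q3 \to q2) \to q1) \land q2))): α-rule — add \lnot (q1 \land (((q3 \to q2) \to q1) \land q2)), \lnot \lnot (q1 \land (((q3 \to q2) \to q1) \land q2)).
\lnot \lnot (q1 \land (((q3 \to q2) \to q1) \land q2)): α-rule — add q1, (((q3 \to q2) \to q1) \land q2).
(((q3 \to q2) \to q1) \land q2): α-rule — add ((q3 \to q2) \to q1), q2.
\lnot (q1 \land (((q3 \to q2) \to q1) \land q2)): β-rule — branch into \lnot q1  //  \lnot (((q3 \to q2) \to q1) \land q2).
  branch 1 (add \lnot q1):
    × closes — contains both q1 and \lnot q1.
  branch 2 (add \lnot (((q3 \to q2) \to q1) \land q2)):
    ((q3 \to q2) \to q1): β-rule — branch into \lnot (q3 \to q2)  //  q1.
      branch 2.1 (add \lnot (q3 \to q2)):
        \lnot (q3 \to q2): α-rule — add q3, \lnot q2.
        × closes — contains both q2 and \lnot q2.
      branch 2.2 (add q1):
        \lnot (((q3 \to q2) \to q1) \land q2): β-rule — branch into \lnot ((q3 \to q2) \to q1)  //  \lnot q2.
          branch 2.2.1 (add \lnot ((q3 \to q2) \to q1)):
            \lnot ((q3 \to q2) \to q1): α-rule — add (q3 \to q2), \lnot q1.
            × closes — contains both q1 and \lnot q1.
          branch 2.2.2 (add \lnot q2):
            × closes — contains both q2 and \lnot q2.
All 4 branches close.
Every branch closed, so the negation is unsatisfiable and the formula is valid.

Valid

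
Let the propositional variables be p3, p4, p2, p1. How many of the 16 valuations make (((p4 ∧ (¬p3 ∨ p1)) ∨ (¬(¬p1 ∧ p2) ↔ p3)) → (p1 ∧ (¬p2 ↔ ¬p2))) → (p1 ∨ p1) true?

13

Initial set: {T ((((p4 ∧ (¬p3 ∨ p1)) ∨ (¬(¬p1 ∧ p2) ↔ p3)) → (p1 ∧ (¬p2 ↔ ¬p2))) → (p1 ∨ p1))}.
T ((((p4 ∧ (¬p3 ∨ p1)) ∨ (¬(¬p1 ∧ p2) ↔ p3)) → (p1 ∧ (¬p2 ↔ ¬p2))) → (p1 ∨ p1)): β-rule — branch into F (((p4 ∧ (¬p3 ∨ p1)) ∨ (¬(¬p1 ∧ p2) ↔ p3)) → (p1 ∧ (¬p2 ↔ ¬p2)))  //  T (p1 ∨ p1).
  branch 1 (add F (((p4 ∧ (¬p3 ∨ p1)) ∨ (¬(¬p1 ∧ p2) ↔ p3)) → (p1 ∧ (¬p2 ↔ ¬p2)))):
    F (((p4 ∧ (¬p3 ∨ p1)) ∨ (¬(¬p1 ∧ p2) ↔ p3)) → (p1 ∧ (¬p2 ↔ ¬p2))): α-rule — add T ((p4 ∧ (¬p3 ∨ p1)) ∨ (¬(¬p1 ∧ p2) ↔ p3)), F (p1 ∧ (¬p2 ↔ ¬p2)).
    T ((p4 ∧ (¬p3 ∨ p1)) ∨ (¬(¬p1 ∧ p2) ↔ p3)): β-rule — branch into T (p4 ∧ (¬p3 ∨ p1))  //  T (¬(¬p1 ∧ p2) ↔ p3).
      branch 1.1 (add T (p4 ∧ (¬p3 ∨ p1))):
        T (p4 ∧ (¬p3 ∨ p1)): α-rule — add T p4, T (¬p3 ∨ p1).
        F (p1 ∧ (¬p2 ↔ ¬p2)): β-rule — branch into F p1  //  F (¬p2 ↔ ¬p2).
          branch 1.1.1 (add F p1):
            T (¬p3 ∨ p1): β-rule — branch into T ¬p3  //  T p1.
              branch 1.1.1.1 (add T ¬p3):
                ○ open, literals {p1=0, p3=0, p4=1}.
              branch 1.1.1.2 (add T p1):
                × closes — contains both p1 and ¬p1.
          branch 1.1.2 (add F (¬p2 ↔ ¬p2)):
            T (¬p3 ∨ p1): β-rule — branch into T ¬p3  //  T p1.
              branch 1.1.2.1 (add T ¬p3):
                F (¬p2 ↔ ¬p2): β-rule — branch into T ¬p2, F ¬p2  //  F ¬p2, T ¬p2.
                  branch 1.1.2.1.1 (add T ¬p2, F ¬p2):
                    × closes — contains both p2 and ¬p2.
                  branch 1.1.2.1.2 (add F ¬p2, T ¬p2):
                    × closes — contains both p2 and ¬p2.
              branch 1.1.2.2 (add T p1):
                F (¬p2 ↔ ¬p2): β-rule — branch into T ¬p2, F ¬p2  //  F ¬p2, T ¬p2.
                  branch 1.1.2.2.1 (add T ¬p2, F ¬p2):
                    × closes — contains both p2 and ¬p2.
                  branch 1.1.2.2.2 (add F ¬p2, T ¬p2):
                    × closes — contains both p2 and ¬p2.
      branch 1.2 (add T (¬(¬p1 ∧ p2) ↔ p3)):
        F (p1 ∧ (¬p2 ↔ ¬p2)): β-rule — branch into F p1  //  F (¬p2 ↔ ¬p2).
          branch 1.2.1 (add F p1):
            T (¬(¬p1 ∧ p2) ↔ p3): β-rule — branch into T ¬(¬p1 ∧ p2), T p3  //  F ¬(¬p1 ∧ p2), F p3.
              branch 1.2.1.1 (add T ¬(¬p1 ∧ p2), T p3):
                T ¬(¬p1 ∧ p2): β-rule — branch into F ¬p1  //  F p2.
                  branch 1.2.1.1.1 (add F ¬p1):
                    × closes — contains both p1 and ¬p1.
                  branch 1.2.1.1.2 (add F p2):
                    ○ open, literals {p1=0, p2=0, p3=1}.
              branch 1.2.1.2 (add F ¬(¬p1 ∧ p2), F p3):
                F ¬(¬p1 ∧ p2): α-rule — add T ¬p1, T p2.
                ○ open, literals {p1=0, p2=1, p3=0}.
          branch 1.2.2 (add F (¬p2 ↔ ¬p2)):
            T (¬(¬p1 ∧ p2) ↔ p3): β-rule — branch into T ¬(¬p1 ∧ p2), T p3  //  F ¬(¬p1 ∧ p2), F p3.
              branch 1.2.2.1 (add T ¬(¬p1 ∧ p2), T p3):
                F (¬p2 ↔ ¬p2): β-rule — branch into T ¬p2, F ¬p2  //  F ¬p2, T ¬p2.
                  branch 1.2.2.1.1 (add T ¬p2, F ¬p2):
                    × closes — contains both p2 and ¬p2.
                  branch 1.2.2.1.2 (add F ¬p2, T ¬p2):
                    × closes — contains both p2 and ¬p2.
              branch 1.2.2.2 (add F ¬(¬p1 ∧ p2), F p3):
                F ¬(¬p1 ∧ p2): α-rule — add T ¬p1, T p2.
                F (¬p2 ↔ ¬p2): β-rule — branch into T ¬p2, F ¬p2  //  F ¬p2, T ¬p2.
                  branch 1.2.2.2.1 (add T ¬p2, F ¬p2):
                    × closes — contains both p2 and ¬p2.
                  branch 1.2.2.2.2 (add F ¬p2, T ¬p2):
                    × closes — contains both p2 and ¬p2.
  branch 2 (add T (p1 ∨ p1)):
    T (p1 ∨ p1): β-rule — branch into T p1  //  T p1.
      branch 2.1 (add T p1):
        ○ open, literals {p1=1}.
      branch 2.2 (add T p1):
        ○ open, literals {p1=1}.
10 branches closed, 5 open.
Each open branch fixes some atoms; the unmentioned ones are free. Counting distinct full assignments: branch {p1=0, p3=0, p4=1} (p2) contributes 2 new; branch {p1=0, p2=0, p3=1} (p4) contributes 2 new; branch {p1=0, p2=1, p3=0} (p4) contributes 1 new; branch {p1=1} (p3, p4, p2) contributes 8 new; branch {p1=1} (p3, p4, p2) contributes 0 new. Total: 13.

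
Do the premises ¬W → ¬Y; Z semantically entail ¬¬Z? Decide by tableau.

Yes

Initial set: {(¬W → ¬Y); Z; ¬¬¬Z}.
¬¬¬Z: drop double negation, giving ¬Z.
× closes — contains both Z and ¬Z.
All 1 branch closes.
Every branch closed, so the premises entail the conclusion.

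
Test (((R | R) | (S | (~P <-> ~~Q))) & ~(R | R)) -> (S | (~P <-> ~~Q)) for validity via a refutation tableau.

Valid

Assume the negation and expand:
Initial set: {F ((((R | R) | (S | (~P <-> ~~Q))) & ~(R | R)) -> (S | (~P <-> ~~Q)))}.
F ((((R | R) | (S | (~P <-> ~~Q))) & ~(R | R)) -> (S | (~P <-> ~~Q))): α-rule — add T (((R | R) | (S | (~P <-> ~~Q))) & ~(R | R)), F (S | (~P <-> ~~Q)).
T (((R | R) | (S | (~P <-> ~~Q))) & ~(R | R)): α-rule — add T ((R | R) | (S | (~P <-> ~~Q))), T ~(R | R).
F (S | (~P <-> ~~Q)): α-rule — add F S, F (~P <-> ~~Q).
T ~(R | R): α-rule — add F R, F R.
T ((R | R) | (S | (~P <-> ~~Q))): β-rule — branch into T (R | R)  //  T (S | (~P <-> ~~Q)).
  branch 1 (add T (R | R)):
    F (~P <-> ~~Q): β-rule — branch into T ~P, F ~~Q  //  F ~P, T ~~Q.
      branch 1.1 (add T ~P, F ~~Q):
        F ~~Q: drop double negation, giving F Q.
        T (R | R): β-rule — branch into T R  //  T R.
          branch 1.1.1 (add T R):
            × closes — contains both R and ~R.
          branch 1.1.2 (add T R):
            × closes — contains both R and ~R.
      branch 1.2 (add F ~P, T ~~Q):
        T ~~Q: drop double negation, giving T Q.
        T (R | R): β-rule — branch into T R  //  T R.
          branch 1.2.1 (add T R):
            × closes — contains both R and ~R.
          branch 1.2.2 (add T R):
            × closes — contains both R and ~R.
  branch 2 (add T (S | (~P <-> ~~Q))):
    F (~P <-> ~~Q): β-rule — branch into T ~P, F ~~Q  //  F ~P, T ~~Q.
      branch 2.1 (add T ~P, F ~~Q):
        F ~~Q: drop double negation, giving F Q.
        T (S | (~P <-> ~~Q)): β-rule — branch into T S  //  T (~P <-> ~~Q).
          branch 2.1.1 (add T S):
            × closes — contains both S and ~S.
          branch 2.1.2 (add T (~P <-> ~~Q)):
            T (~P <-> ~~Q): β-rule — branch into T ~P, T ~~Q  //  F ~P, F ~~Q.
              branch 2.1.2.1 (add T ~P, T ~~Q):
                T ~~Q: drop double negation, giving T Q.
                × closes — contains both Q and ~Q.
              branch 2.1.2.2 (add F ~P, F ~~Q):
                × closes — contains both P and ~P.
      branch 2.2 (add F ~P, T ~~Q):
        T ~~Q: drop double negation, giving T Q.
        T (S | (~P <-> ~~Q)): β-rule — branch into T S  //  T (~P <-> ~~Q).
          branch 2.2.1 (add T S):
            × closes — contains both S and ~S.
          branch 2.2.2 (add T (~P <-> ~~Q)):
            T (~P <-> ~~Q): β-rule — branch into T ~P, T ~~Q  //  F ~P, F ~~Q.
              branch 2.2.2.1 (add T ~P, T ~~Q):
                × closes — contains both P and ~P.
              branch 2.2.2.2 (add F ~P, F ~~Q):
                F ~~Q: drop double negation, giving F Q.
                × closes — contains both Q and ~Q.
All 10 branches close.
Every branch closed, so the negation is unsatisfiable and the formula is valid.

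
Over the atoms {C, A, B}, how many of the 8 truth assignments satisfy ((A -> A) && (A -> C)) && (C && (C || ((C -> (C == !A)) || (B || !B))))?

Initial set: {(((A -> A) && (A -> C)) && (C && (C || ((C -> (C == !A)) || (B || !B)))))}.
(((A -> A) && (A -> C)) && (C && (C || ((C -> (C == !A)) || (B || !B))))): α-rule — add ((A -> A) && (A -> C)), (C && (C || ((C -> (C == !A)) || (B || !B)))).
((A -> A) && (A -> C)): α-rule — add (A -> A), (A -> C).
(C && (C || ((C -> (C == !A)) || (B || !B)))): α-rule — add C, (C || ((C -> (C == !A)) || (B || !B))).
(A -> A): β-rule — branch into !A  //  A.
  branch 1 (add !A):
    (A -> C): β-rule — branch into !A  //  C.
      branch 1.1 (add !A):
        (C || ((C -> (C == !A)) || (B || !B))): β-rule — branch into C  //  ((C -> (C == !A)) || (B || !B)).
          branch 1.1.1 (add C):
            ○ open, literals {A=0, C=1}.
          branch 1.1.2 (add ((C -> (C == !A)) || (B || !B))):
            ((C -> (C == !A)) || (B || !B)): β-rule — branch into (C -> (C == !A))  //  (B || !B).
              branch 1.1.2.1 (add (C -> (C == !A))):
                (C -> (C == !A)): β-rule — branch into !C  //  (C == !A).
                  branch 1.1.2.1.1 (add !C):
                    × closes — contains both C and !C.
                  branch 1.1.2.1.2 (add (C == !A)):
                    (C == !A): β-rule — branch into C, !A  //  !C, !!A.
                      branch 1.1.2.1.2.1 (add C, !A):
                        ○ open, literals {A=0, C=1}.
                      branch 1.1.2.1.2.2 (add !C, !!A):
                        × closes — contains both C and !C.
              branch 1.1.2.2 (add (B || !B)):
                (B || !B): β-rule — branch into B  //  !B.
                  branch 1.1.2.2.1 (add B):
                    ○ open, literals {A=0, B=1, C=1}.
                  branch 1.1.2.2.2 (add !B):
                    ○ open, literals {A=0, B=0, C=1}.
      branch 1.2 (add C):
        (C || ((C -> (C == !A)) || (B || !B))): β-rule — branch into C  //  ((C -> (C == !A)) || (B || !B)).
          branch 1.2.1 (add C):
            ○ open, literals {A=0, C=1}.
          branch 1.2.2 (add ((C -> (C == !A)) || (B || !B))):
            ((C -> (C == !A)) || (B || !B)): β-rule — branch into (C -> (C == !A))  //  (B || !B).
              branch 1.2.2.1 (add (C -> (C == !A))):
                (C -> (C == !A)): β-rule — branch into !C  //  (C == !A).
                  branch 1.2.2.1.1 (add !C):
                    × closes — contains both C and !C.
                  branch 1.2.2.1.2 (add (C == !A)):
                    (C == !A): β-rule — branch into C, !A  //  !C, !!A.
                      branch 1.2.2.1.2.1 (add C, !A):
                        ○ open, literals {A=0, C=1}.
                      branch 1.2.2.1.2.2 (add !C, !!A):
                        × closes — contains both C and !C.
              branch 1.2.2.2 (add (B || !B)):
                (B || !B): β-rule — branch into B  //  !B.
                  branch 1.2.2.2.1 (add B):
                    ○ open, literals {A=0, B=1, C=1}.
                  branch 1.2.2.2.2 (add !B):
                    ○ open, literals {A=0, B=0, C=1}.
  branch 2 (add A):
    (A -> C): β-rule — branch into !A  //  C.
      branch 2.1 (add !A):
        × closes — contains both A and !A.
      branch 2.2 (add C):
        (C || ((C -> (C == !A)) || (B || !B))): β-rule — branch into C  //  ((C -> (C == !A)) || (B || !B)).
          branch 2.2.1 (add C):
            ○ open, literals {A=1, C=1}.
          branch 2.2.2 (add ((C -> (C == !A)) || (B || !B))):
            ((C -> (C == !A)) || (B || !B)): β-rule — branch into (C -> (C == !A))  //  (B || !B).
              branch 2.2.2.1 (add (C -> (C == !A))):
                (C -> (C == !A)): β-rule — branch into !C  //  (C == !A).
                  branch 2.2.2.1.1 (add !C):
                    × closes — contains both C and !C.
                  branch 2.2.2.1.2 (add (C == !A)):
                    (C == !A): β-rule — branch into C, !A  //  !C, !!A.
                      branch 2.2.2.1.2.1 (add C, !A):
                        × closes — contains both A and !A.
                      branch 2.2.2.1.2.2 (add !C, !!A):
                        × closes — contains both C and !C.
              branch 2.2.2.2 (add (B || !B)):
                (B || !B): β-rule — branch into B  //  !B.
                  branch 2.2.2.2.1 (add B):
                    ○ open, literals {A=1, B=1, C=1}.
                  branch 2.2.2.2.2 (add !B):
                    ○ open, literals {A=1, B=0, C=1}.
8 branches closed, 11 open.
Each open branch fixes some atoms; the unmentioned ones are free. Counting distinct full assignments: branch {A=0, C=1} (B) contributes 2 new; branch {A=0, C=1} (B) contributes 0 new; branch {A=0, B=1, C=1} (none free) contributes 0 new; branch {A=0, B=0, C=1} (none free) contributes 0 new; branch {A=0, C=1} (B) contributes 0 new; branch {A=0, C=1} (B) contributes 0 new; branch {A=0, B=1, C=1} (none free) contributes 0 new; branch {A=0, B=0, C=1} (none free) contributes 0 new; branch {A=1, C=1} (B) contributes 2 new; branch {A=1, B=1, C=1} (none free) contributes 0 new; branch {A=1, B=0, C=1} (none free) contributes 0 new. Total: 4.

4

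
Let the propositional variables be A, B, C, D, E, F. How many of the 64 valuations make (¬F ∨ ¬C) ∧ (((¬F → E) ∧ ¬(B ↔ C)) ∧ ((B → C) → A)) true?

14

Initial set: {((¬F ∨ ¬C) ∧ (((¬F → E) ∧ ¬(B ↔ C)) ∧ ((B → C) → A)))}.
((¬F ∨ ¬C) ∧ (((¬F → E) ∧ ¬(B ↔ C)) ∧ ((B → C) → A))): α-rule — add (¬F ∨ ¬C), (((¬F → E) ∧ ¬(B ↔ C)) ∧ ((B → C) → A)).
(((¬F → E) ∧ ¬(B ↔ C)) ∧ ((B → C) → A)): α-rule — add ((¬F → E) ∧ ¬(B ↔ C)), ((B → C) → A).
((¬F → E) ∧ ¬(B ↔ C)): α-rule — add (¬F → E), ¬(B ↔ C).
(¬F ∨ ¬C): β-rule — branch into ¬F  //  ¬C.
  branch 1 (add ¬F):
    ((B → C) → A): β-rule — branch into ¬(B → C)  //  A.
      branch 1.1 (add ¬(B → C)):
        ¬(B → C): α-rule — add B, ¬C.
        (¬F → E): β-rule — branch into ¬¬F  //  E.
          branch 1.1.1 (add ¬¬F):
            × closes — contains both F and ¬F.
          branch 1.1.2 (add E):
            ¬(B ↔ C): β-rule — branch into B, ¬C  //  ¬B, C.
              branch 1.1.2.1 (add B, ¬C):
                ○ open, literals {B=1, C=0, E=1, F=0}.
              branch 1.1.2.2 (add ¬B, C):
                × closes — contains both B and ¬B.
      branch 1.2 (add A):
        (¬F → E): β-rule — branch into ¬¬F  //  E.
          branch 1.2.1 (add ¬¬F):
            × closes — contains both F and ¬F.
          branch 1.2.2 (add E):
            ¬(B ↔ C): β-rule — branch into B, ¬C  //  ¬B, C.
              branch 1.2.2.1 (add B, ¬C):
                ○ open, literals {A=1, B=1, C=0, E=1, F=0}.
              branch 1.2.2.2 (add ¬B, C):
                ○ open, literals {A=1, B=0, C=1, E=1, F=0}.
  branch 2 (add ¬C):
    ((B → C) → A): β-rule — branch into ¬(B → C)  //  A.
      branch 2.1 (add ¬(B → C)):
        ¬(B → C): α-rule — add B, ¬C.
        (¬F → E): β-rule — branch into ¬¬F  //  E.
          branch 2.1.1 (add ¬¬F):
            ¬(B ↔ C): β-rule — branch into B, ¬C  //  ¬B, C.
              branch 2.1.1.1 (add B, ¬C):
                ○ open, literals {B=1, C=0, F=1}.
              branch 2.1.1.2 (add ¬B, C):
                × closes — contains both B and ¬B.
          branch 2.1.2 (add E):
            ¬(B ↔ C): β-rule — branch into B, ¬C  //  ¬B, C.
              branch 2.1.2.1 (add B, ¬C):
                ○ open, literals {B=1, C=0, E=1}.
              branch 2.1.2.2 (add ¬B, C):
                × closes — contains both B and ¬B.
      branch 2.2 (add A):
        (¬F → E): β-rule — branch into ¬¬F  //  E.
          branch 2.2.1 (add ¬¬F):
            ¬(B ↔ C): β-rule — branch into B, ¬C  //  ¬B, C.
              branch 2.2.1.1 (add B, ¬C):
                ○ open, literals {A=1, B=1, C=0, F=1}.
              branch 2.2.1.2 (add ¬B, C):
                × closes — contains both C and ¬C.
          branch 2.2.2 (add E):
            ¬(B ↔ C): β-rule — branch into B, ¬C  //  ¬B, C.
              branch 2.2.2.1 (add B, ¬C):
                ○ open, literals {A=1, B=1, C=0, E=1}.
              branch 2.2.2.2 (add ¬B, C):
                × closes — contains both C and ¬C.
7 branches closed, 7 open.
Each open branch fixes some atoms; the unmentioned ones are free. Counting distinct full assignments: branch {B=1, C=0, E=1, F=0} (A, D) contributes 4 new; branch {A=1, B=1, C=0, E=1, F=0} (D) contributes 0 new; branch {A=1, B=0, C=1, E=1, F=0} (D) contributes 2 new; branch {B=1, C=0, F=1} (A, D, E) contributes 8 new; branch {B=1, C=0, E=1} (A, D, F) contributes 0 new; branch {A=1, B=1, C=0, F=1} (D, E) contributes 0 new; branch {A=1, B=1, C=0, E=1} (D, F) contributes 0 new. Total: 14.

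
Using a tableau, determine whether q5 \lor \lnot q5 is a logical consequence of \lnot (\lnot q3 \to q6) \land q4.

Initial set: {(\lnot (\lnot q3 \to q6) \land q4); \lnot (q5 \lor \lnot q5)}.
(\lnot (\lnot q3 \to q6) \land q4): α-rule — add \lnot (\lnot q3 \to q6), q4.
\lnot (q5 \lor \lnot q5): α-rule — add \lnot q5, \lnot \lnot q5.
× closes — contains both q5 and \lnot q5.
All 1 branch closes.
Every branch closed, so the premises entail the conclusion.

Yes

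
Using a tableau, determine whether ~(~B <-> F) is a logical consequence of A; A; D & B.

Initial set: {A; A; (D & B); ~~(~B <-> F)}.
(D & B): α-rule — add D, B.
~~(~B <-> F): β-rule — branch into ~B, F  //  ~~B, ~F.
  branch 1 (add ~B, F):
    × closes — contains both B and ~B.
  branch 2 (add ~~B, ~F):
    ○ open, literals {A=T, B=T, D=T, F=F}.
1 branch closed, 1 open.
An open branch gives a countermodel: A=T, B=T, D=T, F=F (unmentioned atoms arbitrary); the premises hold there but the conclusion fails.

No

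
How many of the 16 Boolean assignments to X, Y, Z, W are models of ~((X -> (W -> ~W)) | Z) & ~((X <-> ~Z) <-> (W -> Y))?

Initial set: {(~((X -> (W -> ~W)) | Z) & ~((X <-> ~Z) <-> (W -> Y)))}.
(~((X -> (W -> ~W)) | Z) & ~((X <-> ~Z) <-> (W -> Y))): α-rule — add ~((X -> (W -> ~W)) | Z), ~((X <-> ~Z) <-> (W -> Y)).
~((X -> (W -> ~W)) | Z): α-rule — add ~(X -> (W -> ~W)), ~Z.
~(X -> (W -> ~W)): α-rule — add X, ~(W -> ~W).
~(W -> ~W): α-rule — add W, ~~W.
~((X <-> ~Z) <-> (W -> Y)): β-rule — branch into (X <-> ~Z), ~(W -> Y)  //  ~(X <-> ~Z), (W -> Y).
  branch 1 (add (X <-> ~Z), ~(W -> Y)):
    ~(W -> Y): α-rule — add W, ~Y.
    (X <-> ~Z): β-rule — branch into X, ~Z  //  ~X, ~~Z.
      branch 1.1 (add X, ~Z):
        ○ open, literals {W=T, X=T, Y=F, Z=F}.
      branch 1.2 (add ~X, ~~Z):
        × closes — contains both X and ~X.
  branch 2 (add ~(X <-> ~Z), (W -> Y)):
    ~(X <-> ~Z): β-rule — branch into X, ~~Z  //  ~X, ~Z.
      branch 2.1 (add X, ~~Z):
        × closes — contains both Z and ~Z.
      branch 2.2 (add ~X, ~Z):
        × closes — contains both X and ~X.
3 branches closed, 1 open.
Each open branch fixes some atoms; the unmentioned ones are free. Counting distinct full assignments: branch {W=T, X=T, Y=F, Z=F} (none free) contributes 1 new. Total: 1.

1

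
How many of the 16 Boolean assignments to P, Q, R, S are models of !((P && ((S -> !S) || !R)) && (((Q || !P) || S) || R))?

11

Initial set: {!((P && ((S -> !S) || !R)) && (((Q || !P) || S) || R))}.
!((P && ((S -> !S) || !R)) && (((Q || !P) || S) || R)): β-rule — branch into !(P && ((S -> !S) || !R))  //  !(((Q || !P) || S) || R).
  branch 1 (add !(P && ((S -> !S) || !R))):
    !(P && ((S -> !S) || !R)): β-rule — branch into !P  //  !((S -> !S) || !R).
      branch 1.1 (add !P):
        ○ open, literals {P=0}.
      branch 1.2 (add !((S -> !S) || !R)):
        !((S -> !S) || !R): α-rule — add !(S -> !S), !!R.
        !(S -> !S): α-rule — add S, !!S.
        ○ open, literals {R=1, S=1}.
  branch 2 (add !(((Q || !P) || S) || R)):
    !(((Q || !P) || S) || R): α-rule — add !((Q || !P) || S), !R.
    !((Q || !P) || S): α-rule — add !(Q || !P), !S.
    !(Q || !P): α-rule — add !Q, !!P.
    ○ open, literals {P=1, Q=0, R=0, S=0}.
0 branches closed, 3 open.
Each open branch fixes some atoms; the unmentioned ones are free. Counting distinct full assignments: branch {P=0} (Q, R, S) contributes 8 new; branch {R=1, S=1} (P, Q) contributes 2 new; branch {P=1, Q=0, R=0, S=0} (none free) contributes 1 new. Total: 11.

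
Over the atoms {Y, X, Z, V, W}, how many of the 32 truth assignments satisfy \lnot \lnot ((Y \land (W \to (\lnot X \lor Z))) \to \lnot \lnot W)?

24

Initial set: {T \lnot \lnot ((Y \land (W \to (\lnot X \lor Z))) \to \lnot \lnot W)}.
T \lnot \lnot ((Y \land (W \to (\lnot X \lor Z))) \to \lnot \lnot W): drop double negation, giving T ((Y \land (W \to (\lnot X \lor Z))) \to \lnot \lnot W).
T ((Y \land (W \to (\lnot X \lor Z))) \to \lnot \lnot W): β-rule — branch into F (Y \land (W \to (\lnot X \lor Z)))  //  T \lnot \lnot W.
  branch 1 (add F (Y \land (W \to (\lnot X \lor Z)))):
    F (Y \land (W \to (\lnot X \lor Z))): β-rule — branch into F Y  //  F (W \to (\lnot X \lor Z)).
      branch 1.1 (add F Y):
        ○ open, literals {Y=0}.
      branch 1.2 (add F (W \to (\lnot X \lor Z))):
        F (W \to (\lnot X \lor Z)): α-rule — add T W, F (\lnot X \lor Z).
        F (\lnot X \lor Z): α-rule — add F \lnot X, F Z.
        ○ open, literals {W=1, X=1, Z=0}.
  branch 2 (add T \lnot \lnot W):
    T \lnot \lnot W: drop double negation, giving T W.
    ○ open, literals {W=1}.
0 branches closed, 3 open.
Each open branch fixes some atoms; the unmentioned ones are free. Counting distinct full assignments: branch {Y=0} (X, Z, V, W) contributes 16 new; branch {W=1, X=1, Z=0} (Y, V) contributes 2 new; branch {W=1} (Y, X, Z, V) contributes 6 new. Total: 24.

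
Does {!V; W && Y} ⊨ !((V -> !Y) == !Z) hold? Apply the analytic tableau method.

No

Initial set: {!V; (W && Y); !!((V -> !Y) == !Z)}.
(W && Y): α-rule — add W, Y.
!!((V -> !Y) == !Z): β-rule — branch into (V -> !Y), !Z  //  !(V -> !Y), !!Z.
  branch 1 (add (V -> !Y), !Z):
    (V -> !Y): β-rule — branch into !V  //  !Y.
      branch 1.1 (add !V):
        ○ open, literals {V=0, W=1, Y=1, Z=0}.
      branch 1.2 (add !Y):
        × closes — contains both Y and !Y.
  branch 2 (add !(V -> !Y), !!Z):
    !(V -> !Y): α-rule — add V, !!Y.
    × closes — contains both V and !V.
2 branches closed, 1 open.
An open branch gives a countermodel: V=0, W=1, Y=1, Z=0 (unmentioned atoms arbitrary); the premises hold there but the conclusion fails.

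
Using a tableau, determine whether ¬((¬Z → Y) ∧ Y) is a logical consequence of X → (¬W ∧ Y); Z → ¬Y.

Initial set: {(X → (¬W ∧ Y)); (Z → ¬Y); ¬¬((¬Z → Y) ∧ Y)}.
¬¬((¬Z → Y) ∧ Y): α-rule — add (¬Z → Y), Y.
(X → (¬W ∧ Y)): β-rule — branch into ¬X  //  (¬W ∧ Y).
  branch 1 (add ¬X):
    (Z → ¬Y): β-rule — branch into ¬Z  //  ¬Y.
      branch 1.1 (add ¬Z):
        (¬Z → Y): β-rule — branch into ¬¬Z  //  Y.
          branch 1.1.1 (add ¬¬Z):
            × closes — contains both Z and ¬Z.
          branch 1.1.2 (add Y):
            ○ open, literals {X=F, Y=T, Z=F}.
      branch 1.2 (add ¬Y):
        × closes — contains both Y and ¬Y.
  branch 2 (add (¬W ∧ Y)):
    (¬W ∧ Y): α-rule — add ¬W, Y.
    (Z → ¬Y): β-rule — branch into ¬Z  //  ¬Y.
      branch 2.1 (add ¬Z):
        (¬Z → Y): β-rule — branch into ¬¬Z  //  Y.
          branch 2.1.1 (add ¬¬Z):
            × closes — contains both Z and ¬Z.
          branch 2.1.2 (add Y):
            ○ open, literals {W=F, Y=T, Z=F}.
      branch 2.2 (add ¬Y):
        × closes — contains both Y and ¬Y.
4 branches closed, 2 open.
An open branch gives a countermodel: X=F, Y=T, Z=F (unmentioned atoms arbitrary); the premises hold there but the conclusion fails.

No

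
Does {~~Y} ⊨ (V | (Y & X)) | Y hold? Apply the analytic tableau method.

Initial set: {T ~~Y; F ((V | (Y & X)) | Y)}.
T ~~Y: drop double negation, giving T Y.
F ((V | (Y & X)) | Y): α-rule — add F (V | (Y & X)), F Y.
× closes — contains both Y and ~Y.
All 1 branch closes.
Every branch closed, so the premises entail the conclusion.

Yes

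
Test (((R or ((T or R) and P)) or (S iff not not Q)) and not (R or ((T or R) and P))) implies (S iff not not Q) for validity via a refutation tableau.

Assume the negation and expand:
Initial set: {F ((((R or ((T or R) and P)) or (S iff not not Q)) and not (R or ((T or R) and P))) implies (S iff not not Q))}.
F ((((R or ((T or R) and P)) or (S iff not not Q)) and not (R or ((T or R) and P))) implies (S iff not not Q)): α-rule — add T (((R or ((T or R) and P)) or (S iff not not Q)) and not (R or ((T or R) and P))), F (S iff not not Q).
T (((R or ((T or R) and P)) or (S iff not not Q)) and not (R or ((T or R) and P))): α-rule — add T ((R or ((T or R) and P)) or (S iff not not Q)), T not (R or ((T or R) and P)).
T not (R or ((T or R) and P)): α-rule — add F R, F ((T or R) and P).
F (S iff not not Q): β-rule — branch into T S, F not not Q  //  F S, T not not Q.
  branch 1 (add T S, F not not Q):
    F not not Q: drop double negation, giving F Q.
    T ((R or ((T or R) and P)) or (S iff not not Q)): β-rule — branch into T (R or ((T or R) and P))  //  T (S iff not not Q).
      branch 1.1 (add T (R or ((T or R) and P))):
        F ((T or R) and P): β-rule — branch into F (T or R)  //  F P.
          branch 1.1.1 (add F (T or R)):
            F (T or R): α-rule — add F T, F R.
            T (R or ((T or R) and P)): β-rule — branch into T R  //  T ((T or R) and P).
              branch 1.1.1.1 (add T R):
                × closes — contains both R and not R.
              branch 1.1.1.2 (add T ((T or R) and P)):
                T ((T or R) and P): α-rule — add T (T or R), T P.
                T (T or R): β-rule — branch into T T  //  T R.
                  branch 1.1.1.2.1 (add T T):
                    × closes — contains both T and not T.
                  branch 1.1.1.2.2 (add T R):
                    × closes — contains both R and not R.
          branch 1.1.2 (add F P):
            T (R or ((T or R) and P)): β-rule — branch into T R  //  T ((T or R) and P).
              branch 1.1.2.1 (add T R):
                × closes — contains both R and not R.
              branch 1.1.2.2 (add T ((T or R) and P)):
                T ((T or R) and P): α-rule — add T (T or R), T P.
                × closes — contains both P and not P.
      branch 1.2 (add T (S iff not not Q)):
        F ((T or R) and P): β-rule — branch into F (T or R)  //  F P.
          branch 1.2.1 (add F (T or R)):
            F (T or R): α-rule — add F T, F R.
            T (S iff not not Q): β-rule — branch into T S, T not not Q  //  F S, F not not Q.
              branch 1.2.1.1 (add T S, T not not Q):
                T not not Q: drop double negation, giving T Q.
                × closes — contains both Q and not Q.
              branch 1.2.1.2 (add F S, F not not Q):
                × closes — contains both S and not S.
          branch 1.2.2 (add F P):
            T (S iff not not Q): β-rule — branch into T S, T not not Q  //  F S, F not not Q.
              branch 1.2.2.1 (add T S, T not not Q):
                T not not Q: drop double negation, giving T Q.
                × closes — contains both Q and not Q.
              branch 1.2.2.2 (add F S, F not not Q):
                × closes — contains both S and not S.
  branch 2 (add F S, T not not Q):
    T not not Q: drop double negation, giving T Q.
    T ((R or ((T or R) and P)) or (S iff not not Q)): β-rule — branch into T (R or ((T or R) and P))  //  T (S iff not not Q).
      branch 2.1 (add T (R or ((T or R) and P))):
        F ((T or R) and P): β-rule — branch into F (T or R)  //  F P.
          branch 2.1.1 (add F (T or R)):
            F (T or R): α-rule — add F T, F R.
            T (R or ((T or R) and P)): β-rule — branch into T R  //  T ((T or R) and P).
              branch 2.1.1.1 (add T R):
                × closes — contains both R and not R.
              branch 2.1.1.2 (add T ((T or R) and P)):
                T ((T or R) and P): α-rule — add T (T or R), T P.
                T (T or R): β-rule — branch into T T  //  T R.
                  branch 2.1.1.2.1 (add T T):
                    × closes — contains both T and not T.
                  branch 2.1.1.2.2 (add T R):
                    × closes — contains both R and not R.
          branch 2.1.2 (add F P):
            T (R or ((T or R) and P)): β-rule — branch into T R  //  T ((T or R) and P).
              branch 2.1.2.1 (add T R):
                × closes — contains both R and not R.
              branch 2.1.2.2 (add T ((T or R) and P)):
                T ((T or R) and P): α-rule — add T (T or R), T P.
                × closes — contains both P and not P.
      branch 2.2 (add T (S iff not not Q)):
        F ((T or R) and P): β-rule — branch into F (T or R)  //  F P.
          branch 2.2.1 (add F (T or R)):
            F (T or R): α-rule — add F T, F R.
            T (S iff not not Q): β-rule — branch into T S, T not not Q  //  F S, F not not Q.
              branch 2.2.1.1 (add T S, T not not Q):
                × closes — contains both S and not S.
              branch 2.2.1.2 (add F S, F not not Q):
                F not not Q: drop double negation, giving F Q.
                × closes — contains both Q and not Q.
          branch 2.2.2 (add F P):
            T (S iff not not Q): β-rule — branch into T S, T not not Q  //  F S, F not not Q.
              branch 2.2.2.1 (add T S, T not not Q):
                × closes — contains both S and not S.
              branch 2.2.2.2 (add F S, F not not Q):
                F not not Q: drop double negation, giving F Q.
                × closes — contains both Q and not Q.
All 18 branches close.
Every branch closed, so the negation is unsatisfiable and the formula is valid.

Valid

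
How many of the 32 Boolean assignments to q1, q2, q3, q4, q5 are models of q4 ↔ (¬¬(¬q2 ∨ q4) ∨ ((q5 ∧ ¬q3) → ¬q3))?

Initial set: {T (q4 ↔ (¬¬(¬q2 ∨ q4) ∨ ((q5 ∧ ¬q3) → ¬q3)))}.
T (q4 ↔ (¬¬(¬q2 ∨ q4) ∨ ((q5 ∧ ¬q3) → ¬q3))): β-rule — branch into T q4, T (¬¬(¬q2 ∨ q4) ∨ ((q5 ∧ ¬q3) → ¬q3))  //  F q4, F (¬¬(¬q2 ∨ q4) ∨ ((q5 ∧ ¬q3) → ¬q3)).
  branch 1 (add T q4, T (¬¬(¬q2 ∨ q4) ∨ ((q5 ∧ ¬q3) → ¬q3))):
    T (¬¬(¬q2 ∨ q4) ∨ ((q5 ∧ ¬q3) → ¬q3)): β-rule — branch into T ¬¬(¬q2 ∨ q4)  //  T ((q5 ∧ ¬q3) → ¬q3).
      branch 1.1 (add T ¬¬(¬q2 ∨ q4)):
        T ¬¬(¬q2 ∨ q4): drop double negation, giving T (¬q2 ∨ q4).
        T (¬q2 ∨ q4): β-rule — branch into T ¬q2  //  T q4.
          branch 1.1.1 (add T ¬q2):
            ○ open, literals {q2=0, q4=1}.
          branch 1.1.2 (add T q4):
            ○ open, literals {q4=1}.
      branch 1.2 (add T ((q5 ∧ ¬q3) → ¬q3)):
        T ((q5 ∧ ¬q3) → ¬q3): β-rule — branch into F (q5 ∧ ¬q3)  //  T ¬q3.
          branch 1.2.1 (add F (q5 ∧ ¬q3)):
            F (q5 ∧ ¬q3): β-rule — branch into F q5  //  F ¬q3.
              branch 1.2.1.1 (add F q5):
                ○ open, literals {q4=1, q5=0}.
              branch 1.2.1.2 (add F ¬q3):
                ○ open, literals {q3=1, q4=1}.
          branch 1.2.2 (add T ¬q3):
            ○ open, literals {q3=0, q4=1}.
  branch 2 (add F q4, F (¬¬(¬q2 ∨ q4) ∨ ((q5 ∧ ¬q3) → ¬q3))):
    F (¬¬(¬q2 ∨ q4) ∨ ((q5 ∧ ¬q3) → ¬q3)): α-rule — add F ¬¬(¬q2 ∨ q4), F ((q5 ∧ ¬q3) → ¬q3).
    F ¬¬(¬q2 ∨ q4): drop double negation, giving F (¬q2 ∨ q4).
    F ((q5 ∧ ¬q3) → ¬q3): α-rule — add T (q5 ∧ ¬q3), F ¬q3.
    F (¬q2 ∨ q4): α-rule — add F ¬q2, F q4.
    T (q5 ∧ ¬q3): α-rule — add T q5, T ¬q3.
    × closes — contains both q3 and ¬q3.
1 branch closed, 5 open.
Each open branch fixes some atoms; the unmentioned ones are free. Counting distinct full assignments: branch {q2=0, q4=1} (q1, q3, q5) contributes 8 new; branch {q4=1} (q1, q2, q3, q5) contributes 8 new; branch {q4=1, q5=0} (q1, q2, q3) contributes 0 new; branch {q3=1, q4=1} (q1, q2, q5) contributes 0 new; branch {q3=0, q4=1} (q1, q2, q5) contributes 0 new. Total: 16.

16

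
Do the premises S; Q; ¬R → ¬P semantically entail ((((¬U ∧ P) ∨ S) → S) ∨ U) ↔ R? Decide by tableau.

No

Initial set: {S; Q; (¬R → ¬P); ¬(((((¬U ∧ P) ∨ S) → S) ∨ U) ↔ R)}.
(¬R → ¬P): β-rule — branch into ¬¬R  //  ¬P.
  branch 1 (add ¬¬R):
    ¬(((((¬U ∧ P) ∨ S) → S) ∨ U) ↔ R): β-rule — branch into ((((¬U ∧ P) ∨ S) → S) ∨ U), ¬R  //  ¬((((¬U ∧ P) ∨ S) → S) ∨ U), R.
      branch 1.1 (add ((((¬U ∧ P) ∨ S) → S) ∨ U), ¬R):
        × closes — contains both R and ¬R.
      branch 1.2 (add ¬((((¬U ∧ P) ∨ S) → S) ∨ U), R):
        ¬((((¬U ∧ P) ∨ S) → S) ∨ U): α-rule — add ¬(((¬U ∧ P) ∨ S) → S), ¬U.
        ¬(((¬U ∧ P) ∨ S) → S): α-rule — add ((¬U ∧ P) ∨ S), ¬S.
        × closes — contains both S and ¬S.
  branch 2 (add ¬P):
    ¬(((((¬U ∧ P) ∨ S) → S) ∨ U) ↔ R): β-rule — branch into ((((¬U ∧ P) ∨ S) → S) ∨ U), ¬R  //  ¬((((¬U ∧ P) ∨ S) → S) ∨ U), R.
      branch 2.1 (add ((((¬U ∧ P) ∨ S) → S) ∨ U), ¬R):
        ((((¬U ∧ P) ∨ S) → S) ∨ U): β-rule — branch into (((¬U ∧ P) ∨ S) → S)  //  U.
          branch 2.1.1 (add (((¬U ∧ P) ∨ S) → S)):
            (((¬U ∧ P) ∨ S) → S): β-rule — branch into ¬((¬U ∧ P) ∨ S)  //  S.
              branch 2.1.1.1 (add ¬((¬U ∧ P) ∨ S)):
                ¬((¬U ∧ P) ∨ S): α-rule — add ¬(¬U ∧ P), ¬S.
                × closes — contains both S and ¬S.
              branch 2.1.1.2 (add S):
                ○ open, literals {P=F, Q=T, R=F, S=T}.
          branch 2.1.2 (add U):
            ○ open, literals {P=F, Q=T, R=F, S=T, U=T}.
      branch 2.2 (add ¬((((¬U ∧ P) ∨ S) → S) ∨ U), R):
        ¬((((¬U ∧ P) ∨ S) → S) ∨ U): α-rule — add ¬(((¬U ∧ P) ∨ S) → S), ¬U.
        ¬(((¬U ∧ P) ∨ S) → S): α-rule — add ((¬U ∧ P) ∨ S), ¬S.
        × closes — contains both S and ¬S.
4 branches closed, 2 open.
An open branch gives a countermodel: P=F, Q=T, R=F, S=T (unmentioned atoms arbitrary); the premises hold there but the conclusion fails.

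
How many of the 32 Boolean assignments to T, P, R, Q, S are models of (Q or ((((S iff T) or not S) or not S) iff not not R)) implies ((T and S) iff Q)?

Initial set: {((Q or ((((S iff T) or not S) or not S) iff not not R)) implies ((T and S) iff Q))}.
((Q or ((((S iff T) or not S) or not S) iff not not R)) implies ((T and S) iff Q)): β-rule — branch into not (Q or ((((S iff T) or not S) or not S) iff not not R))  //  ((T and S) iff Q).
  branch 1 (add not (Q or ((((S iff T) or not S) or not S) iff not not R))):
    not (Q or ((((S iff T) or not S) or not S) iff not not R)): α-rule — add not Q, not ((((S iff T) or not S) or not S) iff not not R).
    not ((((S iff T) or not S) or not S) iff not not R): β-rule — branch into (((S iff T) or not S) or not S), not not not R  //  not (((S iff T) or not S) or not S), not not R.
      branch 1.1 (add (((S iff T) or not S) or not S), not not not R):
        not not not R: drop double negation, giving not R.
        (((S iff T) or not S) or not S): β-rule — branch into ((S iff T) or not S)  //  not S.
          branch 1.1.1 (add ((S iff T) or not S)):
            ((S iff T) or not S): β-rule — branch into (S iff T)  //  not S.
              branch 1.1.1.1 (add (S iff T)):
                (S iff T): β-rule — branch into S, T  //  not S, not T.
                  branch 1.1.1.1.1 (add S, T):
                    ○ open, literals {Q=F, R=F, S=T, T=T}.
                  branch 1.1.1.1.2 (add not S, not T):
                    ○ open, literals {Q=F, R=F, S=F, T=F}.
              branch 1.1.1.2 (add not S):
                ○ open, literals {Q=F, R=F, S=F}.
          branch 1.1.2 (add not S):
            ○ open, literals {Q=F, R=F, S=F}.
      branch 1.2 (add not (((S iff T) or not S) or not S), not not R):
        not (((S iff T) or not S) or not S): α-rule — add not ((S iff T) or not S), not not S.
        not not R: drop double negation, giving R.
        not ((S iff T) or not S): α-rule — add not (S iff T), not not S.
        not (S iff T): β-rule — branch into S, not T  //  not S, T.
          branch 1.2.1 (add S, not T):
            ○ open, literals {Q=F, R=T, S=T, T=F}.
          branch 1.2.2 (add not S, T):
            × closes — contains both S and not S.
  branch 2 (add ((T and S) iff Q)):
    ((T and S) iff Q): β-rule — branch into (T and S), Q  //  not (T and S), not Q.
      branch 2.1 (add (T and S), Q):
        (T and S): α-rule — add T, S.
        ○ open, literals {Q=T, S=T, T=T}.
      branch 2.2 (add not (T and S), not Q):
        not (T and S): β-rule — branch into not T  //  not S.
          branch 2.2.1 (add not T):
            ○ open, literals {Q=F, T=F}.
          branch 2.2.2 (add not S):
            ○ open, literals {Q=F, S=F}.
1 branch closed, 8 open.
Each open branch fixes some atoms; the unmentioned ones are free. Counting distinct full assignments: branch {Q=F, R=F, S=T, T=T} (P) contributes 2 new; branch {Q=F, R=F, S=F, T=F} (P) contributes 2 new; branch {Q=F, R=F, S=F} (T, P) contributes 2 new; branch {Q=F, R=F, S=F} (T, P) contributes 0 new; branch {Q=F, R=T, S=T, T=F} (P) contributes 2 new; branch {Q=T, S=T, T=T} (P, R) contributes 4 new; branch {Q=F, T=F} (P, R, S) contributes 4 new; branch {Q=F, S=F} (T, P, R) contributes 2 new. Total: 18.

18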